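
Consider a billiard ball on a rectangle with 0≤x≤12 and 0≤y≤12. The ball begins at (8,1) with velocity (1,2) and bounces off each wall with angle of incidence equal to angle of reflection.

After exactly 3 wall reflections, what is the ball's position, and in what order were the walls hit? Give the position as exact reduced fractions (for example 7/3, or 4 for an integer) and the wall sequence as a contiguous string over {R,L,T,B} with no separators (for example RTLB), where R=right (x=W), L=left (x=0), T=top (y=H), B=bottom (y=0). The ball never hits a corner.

1. t=4 → R at (12,9); v=(-1,2)
2. t=3/2 → T at (21/2,12); v=(-1,-2)
3. t=6 → B at (9/2,0); v=(-1,2)

Final position: (9/2,0)
Wall sequence: RTB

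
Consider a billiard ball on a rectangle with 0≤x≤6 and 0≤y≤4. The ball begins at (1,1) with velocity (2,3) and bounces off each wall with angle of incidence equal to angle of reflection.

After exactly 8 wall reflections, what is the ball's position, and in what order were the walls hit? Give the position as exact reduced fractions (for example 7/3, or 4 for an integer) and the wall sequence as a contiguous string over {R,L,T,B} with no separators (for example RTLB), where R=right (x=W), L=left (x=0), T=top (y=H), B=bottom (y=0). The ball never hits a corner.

Final position: (13/3,0)
Wall sequence: TBRTBLTB

1. t=1 → T at (3,4); v=(2,-3)
2. t=4/3 → B at (17/3,0); v=(2,3)
3. t=1/6 → R at (6,1/2); v=(-2,3)
4. t=7/6 → T at (11/3,4); v=(-2,-3)
5. t=4/3 → B at (1,0); v=(-2,3)
6. t=1/2 → L at (0,3/2); v=(2,3)
7. t=5/6 → T at (5/3,4); v=(2,-3)
8. t=4/3 → B at (13/3,0); v=(2,3)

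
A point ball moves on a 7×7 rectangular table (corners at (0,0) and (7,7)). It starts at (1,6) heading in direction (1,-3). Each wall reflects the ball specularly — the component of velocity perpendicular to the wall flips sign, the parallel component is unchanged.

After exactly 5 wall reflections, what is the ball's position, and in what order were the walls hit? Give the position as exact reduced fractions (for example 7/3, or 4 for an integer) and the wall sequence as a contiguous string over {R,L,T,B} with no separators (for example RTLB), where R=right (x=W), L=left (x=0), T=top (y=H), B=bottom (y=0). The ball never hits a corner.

1. t=2 → B at (3,0); v=(1,3)
2. t=7/3 → T at (16/3,7); v=(1,-3)
3. t=5/3 → R at (7,2); v=(-1,-3)
4. t=2/3 → B at (19/3,0); v=(-1,3)
5. t=7/3 → T at (4,7); v=(-1,-3)

Final position: (4,7)
Wall sequence: BTRBT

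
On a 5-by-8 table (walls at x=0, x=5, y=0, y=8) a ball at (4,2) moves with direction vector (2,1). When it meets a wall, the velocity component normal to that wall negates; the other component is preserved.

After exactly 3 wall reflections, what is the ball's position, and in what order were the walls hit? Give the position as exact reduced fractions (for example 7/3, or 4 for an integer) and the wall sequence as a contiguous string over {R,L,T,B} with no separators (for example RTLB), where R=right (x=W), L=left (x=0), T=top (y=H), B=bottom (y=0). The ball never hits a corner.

Final position: (5,15/2)
Wall sequence: RLR

1. t=1/2 → R at (5,5/2); v=(-2,1)
2. t=5/2 → L at (0,5); v=(2,1)
3. t=5/2 → R at (5,15/2); v=(-2,1)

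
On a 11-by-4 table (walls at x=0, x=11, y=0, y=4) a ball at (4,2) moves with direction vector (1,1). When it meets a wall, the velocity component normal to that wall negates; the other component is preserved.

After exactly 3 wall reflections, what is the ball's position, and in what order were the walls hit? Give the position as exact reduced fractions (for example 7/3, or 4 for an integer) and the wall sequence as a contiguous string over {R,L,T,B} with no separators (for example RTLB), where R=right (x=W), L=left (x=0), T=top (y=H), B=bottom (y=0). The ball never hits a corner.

Final position: (11,1)
Wall sequence: TBR

1. t=2 → T at (6,4); v=(1,-1)
2. t=4 → B at (10,0); v=(1,1)
3. t=1 → R at (11,1); v=(-1,1)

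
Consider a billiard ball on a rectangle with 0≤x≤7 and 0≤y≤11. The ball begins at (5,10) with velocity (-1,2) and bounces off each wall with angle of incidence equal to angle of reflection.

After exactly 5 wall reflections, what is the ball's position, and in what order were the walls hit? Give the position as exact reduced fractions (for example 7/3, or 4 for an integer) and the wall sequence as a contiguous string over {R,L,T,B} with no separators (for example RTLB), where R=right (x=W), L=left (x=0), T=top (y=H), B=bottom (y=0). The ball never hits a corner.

Final position: (7,10)
Wall sequence: TLBTR

1. t=1/2 → T at (9/2,11); v=(-1,-2)
2. t=9/2 → L at (0,2); v=(1,-2)
3. t=1 → B at (1,0); v=(1,2)
4. t=11/2 → T at (13/2,11); v=(1,-2)
5. t=1/2 → R at (7,10); v=(-1,-2)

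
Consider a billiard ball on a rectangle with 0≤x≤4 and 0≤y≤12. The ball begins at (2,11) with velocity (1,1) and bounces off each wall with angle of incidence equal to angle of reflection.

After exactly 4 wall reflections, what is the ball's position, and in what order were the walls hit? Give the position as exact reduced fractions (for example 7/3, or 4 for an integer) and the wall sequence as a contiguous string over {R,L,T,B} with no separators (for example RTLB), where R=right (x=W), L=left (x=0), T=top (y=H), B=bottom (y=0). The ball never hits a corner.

Final position: (4,3)
Wall sequence: TRLR

1. t=1 → T at (3,12); v=(1,-1)
2. t=1 → R at (4,11); v=(-1,-1)
3. t=4 → L at (0,7); v=(1,-1)
4. t=4 → R at (4,3); v=(-1,-1)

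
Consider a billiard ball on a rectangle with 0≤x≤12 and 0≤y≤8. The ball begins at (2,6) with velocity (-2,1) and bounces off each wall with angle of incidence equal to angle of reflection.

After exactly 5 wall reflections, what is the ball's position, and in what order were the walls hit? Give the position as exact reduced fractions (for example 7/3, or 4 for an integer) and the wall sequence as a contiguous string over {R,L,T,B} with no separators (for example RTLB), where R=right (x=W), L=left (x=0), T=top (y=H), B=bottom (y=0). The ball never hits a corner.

Final position: (0,3)
Wall sequence: LTRBL

1. t=1 → L at (0,7); v=(2,1)
2. t=1 → T at (2,8); v=(2,-1)
3. t=5 → R at (12,3); v=(-2,-1)
4. t=3 → B at (6,0); v=(-2,1)
5. t=3 → L at (0,3); v=(2,1)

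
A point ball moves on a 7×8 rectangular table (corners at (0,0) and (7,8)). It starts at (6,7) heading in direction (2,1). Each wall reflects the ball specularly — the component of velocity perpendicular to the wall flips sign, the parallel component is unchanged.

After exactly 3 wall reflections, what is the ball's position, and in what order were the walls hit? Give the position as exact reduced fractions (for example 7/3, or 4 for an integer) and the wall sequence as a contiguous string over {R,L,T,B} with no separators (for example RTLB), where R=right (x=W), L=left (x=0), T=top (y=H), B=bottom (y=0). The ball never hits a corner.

Final position: (0,5)
Wall sequence: RTL

1. t=1/2 → R at (7,15/2); v=(-2,1)
2. t=1/2 → T at (6,8); v=(-2,-1)
3. t=3 → L at (0,5); v=(2,-1)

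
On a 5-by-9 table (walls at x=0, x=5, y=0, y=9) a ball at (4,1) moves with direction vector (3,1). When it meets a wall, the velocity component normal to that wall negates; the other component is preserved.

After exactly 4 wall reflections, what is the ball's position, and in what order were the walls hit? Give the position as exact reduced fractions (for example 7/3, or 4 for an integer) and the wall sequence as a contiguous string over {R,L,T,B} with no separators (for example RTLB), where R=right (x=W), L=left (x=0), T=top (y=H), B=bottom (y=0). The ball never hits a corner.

1. t=1/3 → R at (5,4/3); v=(-3,1)
2. t=5/3 → L at (0,3); v=(3,1)
3. t=5/3 → R at (5,14/3); v=(-3,1)
4. t=5/3 → L at (0,19/3); v=(3,1)

Final position: (0,19/3)
Wall sequence: RLRL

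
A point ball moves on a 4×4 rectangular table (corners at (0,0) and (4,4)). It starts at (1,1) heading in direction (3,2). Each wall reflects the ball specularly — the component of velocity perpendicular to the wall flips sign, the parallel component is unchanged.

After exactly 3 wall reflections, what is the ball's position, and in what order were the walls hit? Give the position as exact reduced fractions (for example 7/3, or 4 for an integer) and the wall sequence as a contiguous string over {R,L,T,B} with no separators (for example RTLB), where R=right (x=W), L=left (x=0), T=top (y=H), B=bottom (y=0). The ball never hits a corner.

Final position: (0,7/3)
Wall sequence: RTL

1. t=1 → R at (4,3); v=(-3,2)
2. t=1/2 → T at (5/2,4); v=(-3,-2)
3. t=5/6 → L at (0,7/3); v=(3,-2)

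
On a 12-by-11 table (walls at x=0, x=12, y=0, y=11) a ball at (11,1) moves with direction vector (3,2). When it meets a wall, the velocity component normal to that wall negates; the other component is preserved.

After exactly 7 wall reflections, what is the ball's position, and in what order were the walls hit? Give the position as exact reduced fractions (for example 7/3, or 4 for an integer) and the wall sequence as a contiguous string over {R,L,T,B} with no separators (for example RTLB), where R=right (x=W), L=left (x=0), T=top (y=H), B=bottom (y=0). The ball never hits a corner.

Final position: (11,11)
Wall sequence: RLTRBLT

1. t=1/3 → R at (12,5/3); v=(-3,2)
2. t=4 → L at (0,29/3); v=(3,2)
3. t=2/3 → T at (2,11); v=(3,-2)
4. t=10/3 → R at (12,13/3); v=(-3,-2)
5. t=13/6 → B at (11/2,0); v=(-3,2)
6. t=11/6 → L at (0,11/3); v=(3,2)
7. t=11/3 → T at (11,11); v=(3,-2)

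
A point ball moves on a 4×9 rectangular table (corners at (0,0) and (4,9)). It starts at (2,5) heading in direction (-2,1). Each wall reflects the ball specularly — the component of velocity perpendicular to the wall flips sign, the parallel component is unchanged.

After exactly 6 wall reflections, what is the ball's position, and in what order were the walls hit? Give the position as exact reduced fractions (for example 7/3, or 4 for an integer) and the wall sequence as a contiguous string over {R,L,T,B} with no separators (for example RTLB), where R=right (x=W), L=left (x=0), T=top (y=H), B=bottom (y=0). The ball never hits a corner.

Final position: (0,4)
Wall sequence: LRTLRL

1. t=1 → L at (0,6); v=(2,1)
2. t=2 → R at (4,8); v=(-2,1)
3. t=1 → T at (2,9); v=(-2,-1)
4. t=1 → L at (0,8); v=(2,-1)
5. t=2 → R at (4,6); v=(-2,-1)
6. t=2 → L at (0,4); v=(2,-1)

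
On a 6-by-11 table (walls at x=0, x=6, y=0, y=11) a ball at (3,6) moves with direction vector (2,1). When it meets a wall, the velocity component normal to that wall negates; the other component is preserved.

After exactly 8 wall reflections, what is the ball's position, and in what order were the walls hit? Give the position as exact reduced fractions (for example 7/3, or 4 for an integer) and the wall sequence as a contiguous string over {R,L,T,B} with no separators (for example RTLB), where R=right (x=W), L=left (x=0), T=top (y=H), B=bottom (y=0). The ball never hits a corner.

Final position: (0,1/2)
Wall sequence: RLTRLRBL

1. t=3/2 → R at (6,15/2); v=(-2,1)
2. t=3 → L at (0,21/2); v=(2,1)
3. t=1/2 → T at (1,11); v=(2,-1)
4. t=5/2 → R at (6,17/2); v=(-2,-1)
5. t=3 → L at (0,11/2); v=(2,-1)
6. t=3 → R at (6,5/2); v=(-2,-1)
7. t=5/2 → B at (1,0); v=(-2,1)
8. t=1/2 → L at (0,1/2); v=(2,1)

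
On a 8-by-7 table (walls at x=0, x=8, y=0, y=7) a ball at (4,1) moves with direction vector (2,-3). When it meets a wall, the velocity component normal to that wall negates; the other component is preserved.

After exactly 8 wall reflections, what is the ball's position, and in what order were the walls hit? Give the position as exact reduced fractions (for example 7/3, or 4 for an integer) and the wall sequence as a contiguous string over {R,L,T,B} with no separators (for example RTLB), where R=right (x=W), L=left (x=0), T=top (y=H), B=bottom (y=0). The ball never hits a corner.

1. t=1/3 → B at (14/3,0); v=(2,3)
2. t=5/3 → R at (8,5); v=(-2,3)
3. t=2/3 → T at (20/3,7); v=(-2,-3)
4. t=7/3 → B at (2,0); v=(-2,3)
5. t=1 → L at (0,3); v=(2,3)
6. t=4/3 → T at (8/3,7); v=(2,-3)
7. t=7/3 → B at (22/3,0); v=(2,3)
8. t=1/3 → R at (8,1); v=(-2,3)

Final position: (8,1)
Wall sequence: BRTBLTBR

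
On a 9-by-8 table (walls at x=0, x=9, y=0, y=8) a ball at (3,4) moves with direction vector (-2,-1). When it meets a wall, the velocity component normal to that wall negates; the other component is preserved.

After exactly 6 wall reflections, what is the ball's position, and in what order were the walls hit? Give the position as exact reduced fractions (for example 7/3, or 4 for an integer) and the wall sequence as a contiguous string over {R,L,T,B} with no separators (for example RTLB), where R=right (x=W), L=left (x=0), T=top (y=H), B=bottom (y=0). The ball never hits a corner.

1. t=3/2 → L at (0,5/2); v=(2,-1)
2. t=5/2 → B at (5,0); v=(2,1)
3. t=2 → R at (9,2); v=(-2,1)
4. t=9/2 → L at (0,13/2); v=(2,1)
5. t=3/2 → T at (3,8); v=(2,-1)
6. t=3 → R at (9,5); v=(-2,-1)

Final position: (9,5)
Wall sequence: LBRLTR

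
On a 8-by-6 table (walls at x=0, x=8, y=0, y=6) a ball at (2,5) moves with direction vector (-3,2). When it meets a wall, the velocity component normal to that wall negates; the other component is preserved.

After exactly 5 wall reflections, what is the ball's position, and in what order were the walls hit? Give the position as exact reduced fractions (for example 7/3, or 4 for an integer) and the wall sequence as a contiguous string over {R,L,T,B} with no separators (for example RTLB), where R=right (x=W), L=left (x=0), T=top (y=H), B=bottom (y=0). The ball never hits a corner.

1. t=1/2 → T at (1/2,6); v=(-3,-2)
2. t=1/6 → L at (0,17/3); v=(3,-2)
3. t=8/3 → R at (8,1/3); v=(-3,-2)
4. t=1/6 → B at (15/2,0); v=(-3,2)
5. t=5/2 → L at (0,5); v=(3,2)

Final position: (0,5)
Wall sequence: TLRBL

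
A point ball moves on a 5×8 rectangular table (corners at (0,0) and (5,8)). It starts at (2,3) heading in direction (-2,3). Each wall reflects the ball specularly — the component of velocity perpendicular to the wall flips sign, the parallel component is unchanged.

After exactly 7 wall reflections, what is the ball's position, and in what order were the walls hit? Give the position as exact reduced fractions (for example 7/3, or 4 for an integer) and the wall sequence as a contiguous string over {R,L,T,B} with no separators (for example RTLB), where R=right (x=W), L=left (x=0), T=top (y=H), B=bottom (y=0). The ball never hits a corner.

Final position: (5,7/2)
Wall sequence: LTRBLTR

1. t=1 → L at (0,6); v=(2,3)
2. t=2/3 → T at (4/3,8); v=(2,-3)
3. t=11/6 → R at (5,5/2); v=(-2,-3)
4. t=5/6 → B at (10/3,0); v=(-2,3)
5. t=5/3 → L at (0,5); v=(2,3)
6. t=1 → T at (2,8); v=(2,-3)
7. t=3/2 → R at (5,7/2); v=(-2,-3)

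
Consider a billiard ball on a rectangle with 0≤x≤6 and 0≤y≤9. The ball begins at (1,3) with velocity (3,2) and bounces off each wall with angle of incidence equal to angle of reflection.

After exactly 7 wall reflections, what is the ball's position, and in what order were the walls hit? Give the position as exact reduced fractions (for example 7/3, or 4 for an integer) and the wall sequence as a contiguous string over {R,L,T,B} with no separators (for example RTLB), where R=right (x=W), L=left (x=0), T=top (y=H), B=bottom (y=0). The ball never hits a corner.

1. t=5/3 → R at (6,19/3); v=(-3,2)
2. t=4/3 → T at (2,9); v=(-3,-2)
3. t=2/3 → L at (0,23/3); v=(3,-2)
4. t=2 → R at (6,11/3); v=(-3,-2)
5. t=11/6 → B at (1/2,0); v=(-3,2)
6. t=1/6 → L at (0,1/3); v=(3,2)
7. t=2 → R at (6,13/3); v=(-3,2)

Final position: (6,13/3)
Wall sequence: RTLRBLR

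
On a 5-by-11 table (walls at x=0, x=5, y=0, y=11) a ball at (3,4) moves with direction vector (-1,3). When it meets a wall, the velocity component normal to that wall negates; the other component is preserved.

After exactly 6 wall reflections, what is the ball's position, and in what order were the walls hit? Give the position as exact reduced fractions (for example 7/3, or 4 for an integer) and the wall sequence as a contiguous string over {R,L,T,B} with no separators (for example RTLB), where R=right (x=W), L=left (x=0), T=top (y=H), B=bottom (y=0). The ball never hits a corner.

1. t=7/3 → T at (2/3,11); v=(-1,-3)
2. t=2/3 → L at (0,9); v=(1,-3)
3. t=3 → B at (3,0); v=(1,3)
4. t=2 → R at (5,6); v=(-1,3)
5. t=5/3 → T at (10/3,11); v=(-1,-3)
6. t=10/3 → L at (0,1); v=(1,-3)

Final position: (0,1)
Wall sequence: TLBRTL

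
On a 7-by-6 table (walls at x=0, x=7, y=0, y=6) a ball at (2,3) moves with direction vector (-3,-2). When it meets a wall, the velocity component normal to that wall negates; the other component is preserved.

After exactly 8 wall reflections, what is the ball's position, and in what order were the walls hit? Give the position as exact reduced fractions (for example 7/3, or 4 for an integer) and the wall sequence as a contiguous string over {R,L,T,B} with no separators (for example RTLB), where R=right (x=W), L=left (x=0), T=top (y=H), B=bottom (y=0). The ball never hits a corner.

1. t=2/3 → L at (0,5/3); v=(3,-2)
2. t=5/6 → B at (5/2,0); v=(3,2)
3. t=3/2 → R at (7,3); v=(-3,2)
4. t=3/2 → T at (5/2,6); v=(-3,-2)
5. t=5/6 → L at (0,13/3); v=(3,-2)
6. t=13/6 → B at (13/2,0); v=(3,2)
7. t=1/6 → R at (7,1/3); v=(-3,2)
8. t=7/3 → L at (0,5); v=(3,2)

Final position: (0,5)
Wall sequence: LBRTLBRL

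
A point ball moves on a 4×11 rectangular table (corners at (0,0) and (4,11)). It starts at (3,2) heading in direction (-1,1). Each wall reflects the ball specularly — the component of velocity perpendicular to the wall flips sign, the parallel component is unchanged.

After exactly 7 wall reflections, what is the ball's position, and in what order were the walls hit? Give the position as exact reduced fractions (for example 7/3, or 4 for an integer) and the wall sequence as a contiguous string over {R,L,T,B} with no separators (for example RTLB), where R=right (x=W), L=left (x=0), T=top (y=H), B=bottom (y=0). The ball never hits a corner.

1. t=3 → L at (0,5); v=(1,1)
2. t=4 → R at (4,9); v=(-1,1)
3. t=2 → T at (2,11); v=(-1,-1)
4. t=2 → L at (0,9); v=(1,-1)
5. t=4 → R at (4,5); v=(-1,-1)
6. t=4 → L at (0,1); v=(1,-1)
7. t=1 → B at (1,0); v=(1,1)

Final position: (1,0)
Wall sequence: LRTLRLB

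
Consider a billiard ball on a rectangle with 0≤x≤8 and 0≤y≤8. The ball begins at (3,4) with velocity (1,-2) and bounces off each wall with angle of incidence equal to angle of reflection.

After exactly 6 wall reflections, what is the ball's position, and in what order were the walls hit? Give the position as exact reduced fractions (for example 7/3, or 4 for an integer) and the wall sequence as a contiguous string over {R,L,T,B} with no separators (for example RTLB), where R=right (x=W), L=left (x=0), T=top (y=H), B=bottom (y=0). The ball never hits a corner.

Final position: (1,8)
Wall sequence: BRTBLT

1. t=2 → B at (5,0); v=(1,2)
2. t=3 → R at (8,6); v=(-1,2)
3. t=1 → T at (7,8); v=(-1,-2)
4. t=4 → B at (3,0); v=(-1,2)
5. t=3 → L at (0,6); v=(1,2)
6. t=1 → T at (1,8); v=(1,-2)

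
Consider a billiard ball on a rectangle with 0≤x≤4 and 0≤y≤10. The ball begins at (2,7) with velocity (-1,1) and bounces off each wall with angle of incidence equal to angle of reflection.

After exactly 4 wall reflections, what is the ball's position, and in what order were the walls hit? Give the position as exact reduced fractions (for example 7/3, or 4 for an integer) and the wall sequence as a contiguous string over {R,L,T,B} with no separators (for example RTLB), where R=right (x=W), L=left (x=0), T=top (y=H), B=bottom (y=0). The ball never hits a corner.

1. t=2 → L at (0,9); v=(1,1)
2. t=1 → T at (1,10); v=(1,-1)
3. t=3 → R at (4,7); v=(-1,-1)
4. t=4 → L at (0,3); v=(1,-1)

Final position: (0,3)
Wall sequence: LTRL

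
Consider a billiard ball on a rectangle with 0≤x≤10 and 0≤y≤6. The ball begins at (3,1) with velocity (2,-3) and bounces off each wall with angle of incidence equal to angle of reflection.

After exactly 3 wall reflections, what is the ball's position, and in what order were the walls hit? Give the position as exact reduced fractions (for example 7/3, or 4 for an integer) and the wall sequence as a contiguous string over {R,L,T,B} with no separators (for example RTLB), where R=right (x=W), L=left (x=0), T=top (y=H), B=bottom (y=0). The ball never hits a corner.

Final position: (10,5/2)
Wall sequence: BTR

1. t=1/3 → B at (11/3,0); v=(2,3)
2. t=2 → T at (23/3,6); v=(2,-3)
3. t=7/6 → R at (10,5/2); v=(-2,-3)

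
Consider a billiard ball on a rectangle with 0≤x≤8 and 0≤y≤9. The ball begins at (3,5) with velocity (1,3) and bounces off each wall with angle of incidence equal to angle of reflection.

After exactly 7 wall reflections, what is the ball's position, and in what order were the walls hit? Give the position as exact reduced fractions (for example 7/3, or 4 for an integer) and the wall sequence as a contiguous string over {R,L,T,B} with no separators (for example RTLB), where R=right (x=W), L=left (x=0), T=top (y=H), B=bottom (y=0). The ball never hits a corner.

1. t=4/3 → T at (13/3,9); v=(1,-3)
2. t=3 → B at (22/3,0); v=(1,3)
3. t=2/3 → R at (8,2); v=(-1,3)
4. t=7/3 → T at (17/3,9); v=(-1,-3)
5. t=3 → B at (8/3,0); v=(-1,3)
6. t=8/3 → L at (0,8); v=(1,3)
7. t=1/3 → T at (1/3,9); v=(1,-3)

Final position: (1/3,9)
Wall sequence: TBRTBLT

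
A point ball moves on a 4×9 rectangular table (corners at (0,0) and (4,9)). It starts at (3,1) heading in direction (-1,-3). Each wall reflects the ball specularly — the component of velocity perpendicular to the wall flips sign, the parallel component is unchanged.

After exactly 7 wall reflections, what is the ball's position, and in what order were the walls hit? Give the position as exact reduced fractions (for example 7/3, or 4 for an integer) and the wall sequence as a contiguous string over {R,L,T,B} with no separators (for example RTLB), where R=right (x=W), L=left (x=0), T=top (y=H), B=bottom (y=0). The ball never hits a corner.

Final position: (0,4)
Wall sequence: BLTBRTL

1. t=1/3 → B at (8/3,0); v=(-1,3)
2. t=8/3 → L at (0,8); v=(1,3)
3. t=1/3 → T at (1/3,9); v=(1,-3)
4. t=3 → B at (10/3,0); v=(1,3)
5. t=2/3 → R at (4,2); v=(-1,3)
6. t=7/3 → T at (5/3,9); v=(-1,-3)
7. t=5/3 → L at (0,4); v=(1,-3)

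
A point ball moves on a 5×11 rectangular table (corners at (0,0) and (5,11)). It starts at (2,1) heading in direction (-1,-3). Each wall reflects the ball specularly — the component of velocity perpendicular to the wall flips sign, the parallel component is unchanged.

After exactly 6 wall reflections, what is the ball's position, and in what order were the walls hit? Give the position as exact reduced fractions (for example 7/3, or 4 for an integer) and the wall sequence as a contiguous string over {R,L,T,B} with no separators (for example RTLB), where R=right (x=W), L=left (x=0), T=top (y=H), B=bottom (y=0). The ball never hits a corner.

Final position: (2/3,11)
Wall sequence: BLTRBT

1. t=1/3 → B at (5/3,0); v=(-1,3)
2. t=5/3 → L at (0,5); v=(1,3)
3. t=2 → T at (2,11); v=(1,-3)
4. t=3 → R at (5,2); v=(-1,-3)
5. t=2/3 → B at (13/3,0); v=(-1,3)
6. t=11/3 → T at (2/3,11); v=(-1,-3)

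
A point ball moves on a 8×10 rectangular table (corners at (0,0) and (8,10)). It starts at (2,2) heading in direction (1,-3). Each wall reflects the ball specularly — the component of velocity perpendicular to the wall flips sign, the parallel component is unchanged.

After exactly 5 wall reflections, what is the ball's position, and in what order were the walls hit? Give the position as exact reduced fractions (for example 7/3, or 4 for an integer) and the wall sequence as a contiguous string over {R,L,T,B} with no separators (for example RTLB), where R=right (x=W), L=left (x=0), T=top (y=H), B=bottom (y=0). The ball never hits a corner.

1. t=2/3 → B at (8/3,0); v=(1,3)
2. t=10/3 → T at (6,10); v=(1,-3)
3. t=2 → R at (8,4); v=(-1,-3)
4. t=4/3 → B at (20/3,0); v=(-1,3)
5. t=10/3 → T at (10/3,10); v=(-1,-3)

Final position: (10/3,10)
Wall sequence: BTRBT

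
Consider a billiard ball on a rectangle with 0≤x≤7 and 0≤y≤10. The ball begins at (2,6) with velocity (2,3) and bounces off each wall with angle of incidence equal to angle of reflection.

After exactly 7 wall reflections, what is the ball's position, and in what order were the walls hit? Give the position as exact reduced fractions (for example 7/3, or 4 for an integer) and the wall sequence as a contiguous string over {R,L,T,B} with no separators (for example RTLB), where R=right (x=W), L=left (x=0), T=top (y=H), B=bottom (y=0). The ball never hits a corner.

1. t=4/3 → T at (14/3,10); v=(2,-3)
2. t=7/6 → R at (7,13/2); v=(-2,-3)
3. t=13/6 → B at (8/3,0); v=(-2,3)
4. t=4/3 → L at (0,4); v=(2,3)
5. t=2 → T at (4,10); v=(2,-3)
6. t=3/2 → R at (7,11/2); v=(-2,-3)
7. t=11/6 → B at (10/3,0); v=(-2,3)

Final position: (10/3,0)
Wall sequence: TRBLTRB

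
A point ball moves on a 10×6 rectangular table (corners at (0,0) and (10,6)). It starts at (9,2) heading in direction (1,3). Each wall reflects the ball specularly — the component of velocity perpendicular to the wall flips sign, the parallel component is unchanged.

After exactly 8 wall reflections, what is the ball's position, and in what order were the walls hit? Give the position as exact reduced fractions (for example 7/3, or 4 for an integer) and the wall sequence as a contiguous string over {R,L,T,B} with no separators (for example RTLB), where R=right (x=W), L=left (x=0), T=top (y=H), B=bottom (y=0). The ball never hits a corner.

1. t=1 → R at (10,5); v=(-1,3)
2. t=1/3 → T at (29/3,6); v=(-1,-3)
3. t=2 → B at (23/3,0); v=(-1,3)
4. t=2 → T at (17/3,6); v=(-1,-3)
5. t=2 → B at (11/3,0); v=(-1,3)
6. t=2 → T at (5/3,6); v=(-1,-3)
7. t=5/3 → L at (0,1); v=(1,-3)
8. t=1/3 → B at (1/3,0); v=(1,3)

Final position: (1/3,0)
Wall sequence: RTBTBTLB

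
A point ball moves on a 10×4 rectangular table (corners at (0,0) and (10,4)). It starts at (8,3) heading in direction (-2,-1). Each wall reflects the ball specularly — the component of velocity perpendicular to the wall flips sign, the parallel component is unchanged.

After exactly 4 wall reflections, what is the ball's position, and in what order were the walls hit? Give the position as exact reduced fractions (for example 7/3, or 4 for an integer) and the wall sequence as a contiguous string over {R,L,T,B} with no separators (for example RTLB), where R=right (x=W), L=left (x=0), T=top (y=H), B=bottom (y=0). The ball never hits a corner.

Final position: (10,2)
Wall sequence: BLTR

1. t=3 → B at (2,0); v=(-2,1)
2. t=1 → L at (0,1); v=(2,1)
3. t=3 → T at (6,4); v=(2,-1)
4. t=2 → R at (10,2); v=(-2,-1)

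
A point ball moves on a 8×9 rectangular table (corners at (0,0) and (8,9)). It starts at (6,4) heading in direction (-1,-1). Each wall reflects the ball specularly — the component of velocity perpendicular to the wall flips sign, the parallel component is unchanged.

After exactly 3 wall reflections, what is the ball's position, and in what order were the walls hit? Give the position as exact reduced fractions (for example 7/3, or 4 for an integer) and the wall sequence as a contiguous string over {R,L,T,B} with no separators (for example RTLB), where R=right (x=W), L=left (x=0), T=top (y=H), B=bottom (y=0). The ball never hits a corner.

Final position: (7,9)
Wall sequence: BLT

1. t=4 → B at (2,0); v=(-1,1)
2. t=2 → L at (0,2); v=(1,1)
3. t=7 → T at (7,9); v=(1,-1)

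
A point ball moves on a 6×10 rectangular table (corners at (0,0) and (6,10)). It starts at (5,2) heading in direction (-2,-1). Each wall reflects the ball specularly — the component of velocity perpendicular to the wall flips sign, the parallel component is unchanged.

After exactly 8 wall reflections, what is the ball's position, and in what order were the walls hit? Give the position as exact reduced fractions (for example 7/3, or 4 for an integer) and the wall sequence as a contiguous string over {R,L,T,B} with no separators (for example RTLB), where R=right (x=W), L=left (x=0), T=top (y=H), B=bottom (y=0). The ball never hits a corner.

1. t=2 → B at (1,0); v=(-2,1)
2. t=1/2 → L at (0,1/2); v=(2,1)
3. t=3 → R at (6,7/2); v=(-2,1)
4. t=3 → L at (0,13/2); v=(2,1)
5. t=3 → R at (6,19/2); v=(-2,1)
6. t=1/2 → T at (5,10); v=(-2,-1)
7. t=5/2 → L at (0,15/2); v=(2,-1)
8. t=3 → R at (6,9/2); v=(-2,-1)

Final position: (6,9/2)
Wall sequence: BLRLRTLR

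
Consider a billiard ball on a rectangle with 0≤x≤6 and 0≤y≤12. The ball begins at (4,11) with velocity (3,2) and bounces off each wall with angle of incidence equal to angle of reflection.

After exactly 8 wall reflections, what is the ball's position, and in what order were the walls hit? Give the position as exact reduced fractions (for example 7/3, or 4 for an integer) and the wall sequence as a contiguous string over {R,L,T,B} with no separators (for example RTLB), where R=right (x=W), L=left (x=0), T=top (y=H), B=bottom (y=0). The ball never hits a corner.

Final position: (0,25/3)
Wall sequence: TRLRBLRL

1. t=1/2 → T at (11/2,12); v=(3,-2)
2. t=1/6 → R at (6,35/3); v=(-3,-2)
3. t=2 → L at (0,23/3); v=(3,-2)
4. t=2 → R at (6,11/3); v=(-3,-2)
5. t=11/6 → B at (1/2,0); v=(-3,2)
6. t=1/6 → L at (0,1/3); v=(3,2)
7. t=2 → R at (6,13/3); v=(-3,2)
8. t=2 → L at (0,25/3); v=(3,2)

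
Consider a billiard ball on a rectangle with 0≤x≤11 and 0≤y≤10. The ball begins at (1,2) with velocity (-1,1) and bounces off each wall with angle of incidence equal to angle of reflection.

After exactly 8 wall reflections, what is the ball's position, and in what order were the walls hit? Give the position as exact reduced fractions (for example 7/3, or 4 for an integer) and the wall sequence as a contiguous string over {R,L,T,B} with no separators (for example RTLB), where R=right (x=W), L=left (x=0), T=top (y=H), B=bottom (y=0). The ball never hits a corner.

1. t=1 → L at (0,3); v=(1,1)
2. t=7 → T at (7,10); v=(1,-1)
3. t=4 → R at (11,6); v=(-1,-1)
4. t=6 → B at (5,0); v=(-1,1)
5. t=5 → L at (0,5); v=(1,1)
6. t=5 → T at (5,10); v=(1,-1)
7. t=6 → R at (11,4); v=(-1,-1)
8. t=4 → B at (7,0); v=(-1,1)

Final position: (7,0)
Wall sequence: LTRBLTRB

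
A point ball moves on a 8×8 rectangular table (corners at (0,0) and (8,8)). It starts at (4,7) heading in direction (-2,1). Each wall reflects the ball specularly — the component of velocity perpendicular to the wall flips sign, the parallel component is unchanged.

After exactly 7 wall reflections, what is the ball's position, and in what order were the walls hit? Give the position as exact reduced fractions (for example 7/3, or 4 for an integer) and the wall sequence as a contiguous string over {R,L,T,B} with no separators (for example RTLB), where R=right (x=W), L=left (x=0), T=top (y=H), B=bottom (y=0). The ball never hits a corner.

1. t=1 → T at (2,8); v=(-2,-1)
2. t=1 → L at (0,7); v=(2,-1)
3. t=4 → R at (8,3); v=(-2,-1)
4. t=3 → B at (2,0); v=(-2,1)
5. t=1 → L at (0,1); v=(2,1)
6. t=4 → R at (8,5); v=(-2,1)
7. t=3 → T at (2,8); v=(-2,-1)

Final position: (2,8)
Wall sequence: TLRBLRT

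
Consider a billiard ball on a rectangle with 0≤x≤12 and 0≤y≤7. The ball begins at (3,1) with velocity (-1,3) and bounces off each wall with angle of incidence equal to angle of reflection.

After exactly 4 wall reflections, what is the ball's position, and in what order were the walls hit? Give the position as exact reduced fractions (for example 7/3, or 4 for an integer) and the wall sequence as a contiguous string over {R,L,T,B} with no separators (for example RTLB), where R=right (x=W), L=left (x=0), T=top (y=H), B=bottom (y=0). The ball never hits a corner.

1. t=2 → T at (1,7); v=(-1,-3)
2. t=1 → L at (0,4); v=(1,-3)
3. t=4/3 → B at (4/3,0); v=(1,3)
4. t=7/3 → T at (11/3,7); v=(1,-3)

Final position: (11/3,7)
Wall sequence: TLBT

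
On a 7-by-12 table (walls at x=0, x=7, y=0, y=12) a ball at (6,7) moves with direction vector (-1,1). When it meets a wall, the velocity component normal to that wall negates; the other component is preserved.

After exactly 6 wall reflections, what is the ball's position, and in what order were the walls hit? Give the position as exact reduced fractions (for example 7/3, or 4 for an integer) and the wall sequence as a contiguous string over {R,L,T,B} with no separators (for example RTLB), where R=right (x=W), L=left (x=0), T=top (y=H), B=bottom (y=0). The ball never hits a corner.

Final position: (7,10)
Wall sequence: TLRBLR

1. t=5 → T at (1,12); v=(-1,-1)
2. t=1 → L at (0,11); v=(1,-1)
3. t=7 → R at (7,4); v=(-1,-1)
4. t=4 → B at (3,0); v=(-1,1)
5. t=3 → L at (0,3); v=(1,1)
6. t=7 → R at (7,10); v=(-1,1)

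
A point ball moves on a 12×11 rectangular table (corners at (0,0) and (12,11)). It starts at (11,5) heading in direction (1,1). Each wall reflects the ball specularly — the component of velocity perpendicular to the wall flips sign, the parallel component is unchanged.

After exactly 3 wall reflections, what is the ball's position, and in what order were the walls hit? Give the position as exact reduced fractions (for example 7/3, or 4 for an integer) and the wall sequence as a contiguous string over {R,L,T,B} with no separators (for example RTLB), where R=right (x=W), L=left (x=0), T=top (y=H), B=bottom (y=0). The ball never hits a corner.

1. t=1 → R at (12,6); v=(-1,1)
2. t=5 → T at (7,11); v=(-1,-1)
3. t=7 → L at (0,4); v=(1,-1)

Final position: (0,4)
Wall sequence: RTL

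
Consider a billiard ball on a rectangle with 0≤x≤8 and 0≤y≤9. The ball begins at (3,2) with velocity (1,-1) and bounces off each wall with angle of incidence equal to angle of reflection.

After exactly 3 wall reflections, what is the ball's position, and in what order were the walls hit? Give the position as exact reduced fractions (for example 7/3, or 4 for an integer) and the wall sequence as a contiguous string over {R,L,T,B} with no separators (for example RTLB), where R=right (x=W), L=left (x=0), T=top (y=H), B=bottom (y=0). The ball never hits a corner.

1. t=2 → B at (5,0); v=(1,1)
2. t=3 → R at (8,3); v=(-1,1)
3. t=6 → T at (2,9); v=(-1,-1)

Final position: (2,9)
Wall sequence: BRT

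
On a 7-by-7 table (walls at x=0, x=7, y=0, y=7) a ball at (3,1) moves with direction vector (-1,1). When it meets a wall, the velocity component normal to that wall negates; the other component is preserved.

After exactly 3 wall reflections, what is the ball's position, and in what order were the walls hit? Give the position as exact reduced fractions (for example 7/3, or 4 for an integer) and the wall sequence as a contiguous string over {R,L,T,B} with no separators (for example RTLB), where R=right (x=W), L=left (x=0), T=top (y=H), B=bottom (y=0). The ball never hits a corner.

Final position: (7,3)
Wall sequence: LTR

1. t=3 → L at (0,4); v=(1,1)
2. t=3 → T at (3,7); v=(1,-1)
3. t=4 → R at (7,3); v=(-1,-1)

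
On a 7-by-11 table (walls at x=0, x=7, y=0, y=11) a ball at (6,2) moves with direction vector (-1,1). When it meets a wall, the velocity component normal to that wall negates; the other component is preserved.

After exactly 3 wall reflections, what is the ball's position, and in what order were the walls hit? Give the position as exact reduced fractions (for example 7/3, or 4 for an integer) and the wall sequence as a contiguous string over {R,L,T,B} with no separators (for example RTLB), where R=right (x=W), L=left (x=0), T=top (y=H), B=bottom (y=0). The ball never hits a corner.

1. t=6 → L at (0,8); v=(1,1)
2. t=3 → T at (3,11); v=(1,-1)
3. t=4 → R at (7,7); v=(-1,-1)

Final position: (7,7)
Wall sequence: LTR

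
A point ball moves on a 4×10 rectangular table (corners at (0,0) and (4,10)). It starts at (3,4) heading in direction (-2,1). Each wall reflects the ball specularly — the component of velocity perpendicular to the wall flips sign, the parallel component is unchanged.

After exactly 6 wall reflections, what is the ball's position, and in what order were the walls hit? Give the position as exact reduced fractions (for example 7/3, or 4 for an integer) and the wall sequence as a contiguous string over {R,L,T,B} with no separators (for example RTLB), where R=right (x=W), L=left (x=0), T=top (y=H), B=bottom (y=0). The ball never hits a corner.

1. t=3/2 → L at (0,11/2); v=(2,1)
2. t=2 → R at (4,15/2); v=(-2,1)
3. t=2 → L at (0,19/2); v=(2,1)
4. t=1/2 → T at (1,10); v=(2,-1)
5. t=3/2 → R at (4,17/2); v=(-2,-1)
6. t=2 → L at (0,13/2); v=(2,-1)

Final position: (0,13/2)
Wall sequence: LRLTRL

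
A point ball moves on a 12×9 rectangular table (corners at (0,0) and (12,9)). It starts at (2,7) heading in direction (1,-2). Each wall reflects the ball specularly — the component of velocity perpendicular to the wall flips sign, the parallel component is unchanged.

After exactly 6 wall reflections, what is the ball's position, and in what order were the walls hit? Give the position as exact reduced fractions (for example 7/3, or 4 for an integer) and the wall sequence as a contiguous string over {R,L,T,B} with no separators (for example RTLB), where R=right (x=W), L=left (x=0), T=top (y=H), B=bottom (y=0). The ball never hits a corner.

1. t=7/2 → B at (11/2,0); v=(1,2)
2. t=9/2 → T at (10,9); v=(1,-2)
3. t=2 → R at (12,5); v=(-1,-2)
4. t=5/2 → B at (19/2,0); v=(-1,2)
5. t=9/2 → T at (5,9); v=(-1,-2)
6. t=9/2 → B at (1/2,0); v=(-1,2)

Final position: (1/2,0)
Wall sequence: BTRBTB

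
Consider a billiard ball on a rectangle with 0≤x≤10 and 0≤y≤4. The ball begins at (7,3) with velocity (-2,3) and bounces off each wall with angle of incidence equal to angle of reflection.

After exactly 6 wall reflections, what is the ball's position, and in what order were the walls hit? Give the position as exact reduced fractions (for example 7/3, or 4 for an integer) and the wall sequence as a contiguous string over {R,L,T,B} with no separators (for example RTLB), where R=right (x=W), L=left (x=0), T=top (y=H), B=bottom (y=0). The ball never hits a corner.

1. t=1/3 → T at (19/3,4); v=(-2,-3)
2. t=4/3 → B at (11/3,0); v=(-2,3)
3. t=4/3 → T at (1,4); v=(-2,-3)
4. t=1/2 → L at (0,5/2); v=(2,-3)
5. t=5/6 → B at (5/3,0); v=(2,3)
6. t=4/3 → T at (13/3,4); v=(2,-3)

Final position: (13/3,4)
Wall sequence: TBTLBT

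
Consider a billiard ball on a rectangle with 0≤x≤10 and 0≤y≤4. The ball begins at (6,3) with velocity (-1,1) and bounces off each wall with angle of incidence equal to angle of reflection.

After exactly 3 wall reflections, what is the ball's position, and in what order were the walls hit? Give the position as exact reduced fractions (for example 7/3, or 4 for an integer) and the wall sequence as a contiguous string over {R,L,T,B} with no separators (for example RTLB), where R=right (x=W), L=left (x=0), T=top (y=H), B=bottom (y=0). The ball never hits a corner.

1. t=1 → T at (5,4); v=(-1,-1)
2. t=4 → B at (1,0); v=(-1,1)
3. t=1 → L at (0,1); v=(1,1)

Final position: (0,1)
Wall sequence: TBL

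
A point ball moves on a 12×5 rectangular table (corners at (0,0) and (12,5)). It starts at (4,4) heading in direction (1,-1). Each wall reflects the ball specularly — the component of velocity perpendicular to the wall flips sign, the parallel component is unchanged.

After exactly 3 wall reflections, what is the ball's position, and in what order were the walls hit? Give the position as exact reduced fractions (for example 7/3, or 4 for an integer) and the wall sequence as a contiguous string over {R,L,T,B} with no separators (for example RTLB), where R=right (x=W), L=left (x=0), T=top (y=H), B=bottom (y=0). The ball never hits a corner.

Final position: (11,5)
Wall sequence: BRT

1. t=4 → B at (8,0); v=(1,1)
2. t=4 → R at (12,4); v=(-1,1)
3. t=1 → T at (11,5); v=(-1,-1)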